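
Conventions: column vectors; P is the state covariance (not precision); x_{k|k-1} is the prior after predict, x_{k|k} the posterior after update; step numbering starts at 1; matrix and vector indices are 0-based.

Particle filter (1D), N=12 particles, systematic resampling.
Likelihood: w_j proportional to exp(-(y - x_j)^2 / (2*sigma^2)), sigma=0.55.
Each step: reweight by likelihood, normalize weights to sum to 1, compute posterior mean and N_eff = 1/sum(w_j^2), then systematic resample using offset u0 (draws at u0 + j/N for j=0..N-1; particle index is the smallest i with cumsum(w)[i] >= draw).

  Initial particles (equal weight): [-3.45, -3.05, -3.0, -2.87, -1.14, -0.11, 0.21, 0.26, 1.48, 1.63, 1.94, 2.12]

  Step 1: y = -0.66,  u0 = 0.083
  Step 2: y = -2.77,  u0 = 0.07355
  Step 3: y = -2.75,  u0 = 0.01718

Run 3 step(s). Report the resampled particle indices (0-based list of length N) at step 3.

step 1: w=[0.0000, 0.0000, 0.0001, 0.0002, 0.3746, 0.3325, 0.1569, 0.1353, 0.0003, 0.0001, 0.0000, 0.0000]  mean=-0.3957  Neff=3.4035  idx=[4, 4, 4, 4, 5, 5, 5, 5, 6, 6, 7, 8]
step 2: w=[0.2498, 0.2498, 0.2498, 0.2498, 0.0002, 0.0002, 0.0002, 0.0002, 0.0000, 0.0000, 0.0000, 0.0000]  mean=-1.1393  Neff=4.0056  idx=[0, 0, 0, 1, 1, 1, 2, 2, 2, 3, 3, 3]
step 3: w=[0.0833, 0.0833, 0.0833, 0.0833, 0.0833, 0.0833, 0.0833, 0.0833, 0.0833, 0.0833, 0.0833, 0.0833]  mean=-1.1400  Neff=12.0000  idx=[0, 1, 2, 3, 4, 5, 6, 7, 8, 9, 10, 11]

resampled_idx = [0, 1, 2, 3, 4, 5, 6, 7, 8, 9, 10, 11]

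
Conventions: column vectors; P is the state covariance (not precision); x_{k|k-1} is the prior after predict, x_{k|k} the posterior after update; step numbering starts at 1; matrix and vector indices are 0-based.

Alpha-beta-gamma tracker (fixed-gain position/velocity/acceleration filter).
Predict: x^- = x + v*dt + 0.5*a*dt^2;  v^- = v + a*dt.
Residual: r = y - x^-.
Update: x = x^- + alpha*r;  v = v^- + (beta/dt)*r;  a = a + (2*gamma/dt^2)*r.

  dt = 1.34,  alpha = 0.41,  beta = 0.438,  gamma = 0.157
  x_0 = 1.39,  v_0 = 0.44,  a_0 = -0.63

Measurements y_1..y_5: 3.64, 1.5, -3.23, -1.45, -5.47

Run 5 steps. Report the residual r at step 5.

step 1: x_pred=1.4140  r=2.2260  x^+=2.3267  v^+=0.3234  a^+=-0.2407
step 2: x_pred=2.5439  r=-1.0439  x^+=2.1159  v^+=-0.3404  a^+=-0.4233
step 3: x_pred=1.2798  r=-4.5098  x^+=-0.5692  v^+=-2.3817  a^+=-1.2119
step 4: x_pred=-4.8487  r=3.3987  x^+=-3.4552  v^+=-2.8947  a^+=-0.6176
step 5: x_pred=-7.8886  r=2.4186  x^+=-6.8970  v^+=-2.9317  a^+=-0.1946

resid = 2.4186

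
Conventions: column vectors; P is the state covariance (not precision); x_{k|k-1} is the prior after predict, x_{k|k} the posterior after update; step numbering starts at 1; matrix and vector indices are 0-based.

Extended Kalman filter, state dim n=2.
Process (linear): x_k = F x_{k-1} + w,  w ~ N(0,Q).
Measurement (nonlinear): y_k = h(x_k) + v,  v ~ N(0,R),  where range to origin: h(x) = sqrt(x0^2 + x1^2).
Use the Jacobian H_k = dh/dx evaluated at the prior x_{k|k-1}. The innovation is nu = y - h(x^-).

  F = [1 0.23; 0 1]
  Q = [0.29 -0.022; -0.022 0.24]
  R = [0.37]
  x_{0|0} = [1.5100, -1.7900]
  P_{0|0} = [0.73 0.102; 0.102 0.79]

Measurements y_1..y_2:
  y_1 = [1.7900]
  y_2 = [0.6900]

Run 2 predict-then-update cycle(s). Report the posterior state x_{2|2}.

x_post = [0.6113, -0.9698]

step 1: x^-=[1.0983, -1.7900]  P^-=[1.1087 0.2617; 0.2617 1.0300]  H_jac=[0.5230 -0.8523]  S=[1.1882]  K=[0.3003; -0.6237]  nu=[-0.3101]  x^+=[1.0052, -1.5966]  P^+=[1.0016 0.4842; 0.4842 0.5678]
step 2: x^-=[0.6380, -1.5966]  P^-=[1.5444 0.5928; 0.5928 0.8078]  H_jac=[0.3711 -0.9286]  S=[0.8707]  K=[0.0259; -0.6089]  nu=[-1.0294]  x^+=[0.6113, -0.9698]  P^+=[1.5438 0.6065; 0.6065 0.4850]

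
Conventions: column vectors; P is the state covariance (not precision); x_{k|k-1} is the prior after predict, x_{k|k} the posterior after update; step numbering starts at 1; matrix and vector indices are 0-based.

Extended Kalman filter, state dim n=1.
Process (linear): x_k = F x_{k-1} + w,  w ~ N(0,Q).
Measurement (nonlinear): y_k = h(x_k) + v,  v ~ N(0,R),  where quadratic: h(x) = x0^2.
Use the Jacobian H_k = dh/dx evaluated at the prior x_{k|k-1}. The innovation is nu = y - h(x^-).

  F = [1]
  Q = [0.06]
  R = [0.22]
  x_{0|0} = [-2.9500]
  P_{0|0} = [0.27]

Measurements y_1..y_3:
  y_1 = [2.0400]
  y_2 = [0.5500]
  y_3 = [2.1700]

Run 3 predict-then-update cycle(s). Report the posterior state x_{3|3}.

x_post = [-1.4061]

step 1: x^-=[-2.9500]  P^-=[0.3300]  H_jac=[-5.9000]  S=[11.7073]  K=[-0.1663]  nu=[-6.6625]  x^+=[-1.8420]  P^+=[0.0062]
step 2: x^-=[-1.8420]  P^-=[0.0662]  H_jac=[-3.6840]  S=[1.1185]  K=[-0.2181]  nu=[-2.8429]  x^+=[-1.2221]  P^+=[0.0130]
step 3: x^-=[-1.2221]  P^-=[0.0730]  H_jac=[-2.4442]  S=[0.6562]  K=[-0.2720]  nu=[0.6765]  x^+=[-1.4061]  P^+=[0.0245]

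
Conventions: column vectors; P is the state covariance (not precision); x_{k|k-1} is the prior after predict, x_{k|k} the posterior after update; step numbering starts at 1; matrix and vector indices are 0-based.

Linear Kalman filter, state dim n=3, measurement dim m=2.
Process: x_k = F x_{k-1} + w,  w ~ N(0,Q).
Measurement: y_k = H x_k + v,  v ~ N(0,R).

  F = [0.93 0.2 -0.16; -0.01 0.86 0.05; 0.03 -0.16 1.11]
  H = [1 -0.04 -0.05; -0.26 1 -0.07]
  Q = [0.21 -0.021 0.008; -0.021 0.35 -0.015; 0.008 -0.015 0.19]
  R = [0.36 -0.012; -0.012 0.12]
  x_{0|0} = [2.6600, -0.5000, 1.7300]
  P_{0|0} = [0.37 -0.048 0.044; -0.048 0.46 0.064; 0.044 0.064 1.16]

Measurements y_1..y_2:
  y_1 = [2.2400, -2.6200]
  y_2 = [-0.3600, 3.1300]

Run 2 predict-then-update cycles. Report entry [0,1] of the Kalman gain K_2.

K[0,1] = -0.0424

step 1: x^-=[2.0970, -0.3701, 2.0801]  P^-=[0.5431 0.0011 -0.1345; 0.0011 0.6994 0.0448; -0.1345 0.0448 1.6120]  S=[0.9218 -0.1689; -0.1689 0.8523]  K=[0.5897 -0.0365; 0.1225 0.8409; -0.2515 -0.0886]  nu=[0.2322, -1.5591]  x^+=[2.2908, -1.6527, 2.1599]  P^+=[0.2141 0.0437 -0.0078; 0.0437 0.1177 0.0992; -0.0078 0.0992 1.5545]
step 2: x^-=[1.4544, -1.3362, 2.7306]  P^-=[0.4519 0.0066 -0.2556; 0.0066 0.4488 0.1502; -0.2556 0.1502 2.0724]  S=[0.8434 -0.1260; -0.1260 0.5757]  K=[0.5443 -0.0424; 0.0940 0.7789; -0.4284 0.0305]  nu=[-1.7313, 5.0355]  x^+=[0.2987, 2.4229, 3.6259]  P^+=[0.1952 0.0354 -0.0538; 0.0354 0.1105 0.1288; -0.0538 0.1288 1.9137]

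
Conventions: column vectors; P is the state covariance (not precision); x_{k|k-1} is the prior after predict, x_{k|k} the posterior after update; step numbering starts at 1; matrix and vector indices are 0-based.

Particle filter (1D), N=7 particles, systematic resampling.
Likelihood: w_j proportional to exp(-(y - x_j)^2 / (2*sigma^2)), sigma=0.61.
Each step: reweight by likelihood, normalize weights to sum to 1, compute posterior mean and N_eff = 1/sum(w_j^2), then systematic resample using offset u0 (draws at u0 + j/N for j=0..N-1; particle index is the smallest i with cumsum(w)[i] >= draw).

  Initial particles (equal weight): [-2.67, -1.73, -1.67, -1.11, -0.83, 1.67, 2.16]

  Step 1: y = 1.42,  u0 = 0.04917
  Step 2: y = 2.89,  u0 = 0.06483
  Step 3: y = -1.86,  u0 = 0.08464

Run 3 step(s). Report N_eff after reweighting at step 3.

N_eff = 3.0555

step 1: w=[0.0000, 0.0000, 0.0000, 0.0001, 0.0008, 0.6568, 0.3423]  mean=1.8353  Neff=1.8230  idx=[5, 5, 5, 5, 5, 6, 6]
step 2: w=[0.0818, 0.0818, 0.0818, 0.0818, 0.0818, 0.2954, 0.2954]  mean=1.9595  Neff=4.8066  idx=[0, 2, 4, 5, 5, 6, 6]
step 3: w=[0.3303, 0.3303, 0.3303, 0.0023, 0.0023, 0.0023, 0.0023]  mean=1.6745  Neff=3.0555  idx=[0, 0, 1, 1, 1, 2, 2]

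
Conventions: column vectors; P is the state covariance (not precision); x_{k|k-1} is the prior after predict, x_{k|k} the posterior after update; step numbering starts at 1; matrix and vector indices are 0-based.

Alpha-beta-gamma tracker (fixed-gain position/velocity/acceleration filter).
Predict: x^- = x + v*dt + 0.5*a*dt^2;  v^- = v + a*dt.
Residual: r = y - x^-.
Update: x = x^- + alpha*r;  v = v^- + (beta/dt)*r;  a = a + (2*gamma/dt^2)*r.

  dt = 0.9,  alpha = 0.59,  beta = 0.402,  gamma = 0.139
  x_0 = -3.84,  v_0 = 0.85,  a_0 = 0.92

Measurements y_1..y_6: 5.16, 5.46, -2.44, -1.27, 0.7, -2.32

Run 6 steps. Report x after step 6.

x_post = -4.6607

step 1: x_pred=-2.7024  r=7.8624  x^+=1.9364  v^+=5.1899  a^+=3.6185
step 2: x_pred=8.0728  r=-2.6128  x^+=6.5312  v^+=7.2794  a^+=2.7217
step 3: x_pred=14.1850  r=-16.6250  x^+=4.3763  v^+=2.3031  a^+=-2.9842
step 4: x_pred=5.2405  r=-6.5105  x^+=1.3993  v^+=-3.2906  a^+=-5.2186
step 5: x_pred=-3.6758  r=4.3758  x^+=-1.0941  v^+=-6.0329  a^+=-3.7168
step 6: x_pred=-8.0290  r=5.7090  x^+=-4.6607  v^+=-6.8280  a^+=-1.7574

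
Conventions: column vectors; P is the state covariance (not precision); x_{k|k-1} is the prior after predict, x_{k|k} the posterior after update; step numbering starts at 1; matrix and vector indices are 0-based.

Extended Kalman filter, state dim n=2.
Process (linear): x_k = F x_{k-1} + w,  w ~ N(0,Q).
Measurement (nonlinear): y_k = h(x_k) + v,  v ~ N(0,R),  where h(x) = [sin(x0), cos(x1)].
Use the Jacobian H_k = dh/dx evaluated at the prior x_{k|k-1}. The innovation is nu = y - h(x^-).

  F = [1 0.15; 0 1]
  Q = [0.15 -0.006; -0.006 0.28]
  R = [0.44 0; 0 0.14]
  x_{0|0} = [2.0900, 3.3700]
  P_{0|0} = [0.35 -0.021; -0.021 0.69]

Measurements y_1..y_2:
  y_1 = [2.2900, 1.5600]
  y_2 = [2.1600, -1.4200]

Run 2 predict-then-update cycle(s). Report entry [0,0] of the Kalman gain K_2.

step 1: x^-=[2.5955, 3.3700]  P^-=[0.5092 0.0765; 0.0765 0.9700]  H_jac=[-0.8546 0.0000; 0.0000 0.2264]  S=[0.8119 -0.0148; -0.0148 0.1897]  K=[-0.5351 0.0495; -0.0595 1.1530]  nu=[1.7706, 2.5340]  x^+=[1.7736, 6.1863]  P^+=[0.2755 0.0306; 0.0306 0.7129]
step 2: x^-=[2.7015, 6.1863]  P^-=[0.4507 0.1316; 0.1316 0.9929]  H_jac=[-0.9047 0.0000; 0.0000 0.0967]  S=[0.8089 -0.0115; -0.0115 0.1493]  K=[-0.5035 0.0464; -0.1381 0.6328]  nu=[1.7340, -2.4153]  x^+=[1.7164, 4.4185]  P^+=[0.2448 0.0672; 0.0672 0.9157]

K[0,0] = -0.5035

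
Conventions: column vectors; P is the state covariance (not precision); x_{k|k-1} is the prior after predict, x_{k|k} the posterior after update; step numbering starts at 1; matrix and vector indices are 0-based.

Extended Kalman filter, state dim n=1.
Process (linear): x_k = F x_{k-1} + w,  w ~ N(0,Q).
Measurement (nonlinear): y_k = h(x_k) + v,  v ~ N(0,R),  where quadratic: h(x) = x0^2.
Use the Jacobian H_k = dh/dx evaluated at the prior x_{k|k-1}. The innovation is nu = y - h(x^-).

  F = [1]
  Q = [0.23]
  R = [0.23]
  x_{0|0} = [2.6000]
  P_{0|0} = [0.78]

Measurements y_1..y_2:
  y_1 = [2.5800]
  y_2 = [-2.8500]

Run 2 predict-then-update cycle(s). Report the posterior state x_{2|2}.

x_post = [0.2279]

step 1: x^-=[2.6000]  P^-=[1.0100]  H_jac=[5.2000]  S=[27.5404]  K=[0.1907]  nu=[-4.1800]  x^+=[1.8029]  P^+=[0.0084]
step 2: x^-=[1.8029]  P^-=[0.2384]  H_jac=[3.6057]  S=[3.3300]  K=[0.2582]  nu=[-6.1003]  x^+=[0.2279]  P^+=[0.0165]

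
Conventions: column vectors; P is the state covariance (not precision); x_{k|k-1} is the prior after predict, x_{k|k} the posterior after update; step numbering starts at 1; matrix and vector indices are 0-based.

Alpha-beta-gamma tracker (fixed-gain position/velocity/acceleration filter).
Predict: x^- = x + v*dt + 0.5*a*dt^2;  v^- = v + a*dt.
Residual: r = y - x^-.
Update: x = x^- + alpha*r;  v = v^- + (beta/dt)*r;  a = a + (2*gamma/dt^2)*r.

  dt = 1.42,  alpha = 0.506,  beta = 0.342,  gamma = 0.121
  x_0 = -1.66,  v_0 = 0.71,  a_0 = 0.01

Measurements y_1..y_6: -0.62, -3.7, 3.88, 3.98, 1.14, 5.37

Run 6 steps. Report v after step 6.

step 1: x_pred=-0.6417  r=0.0217  x^+=-0.6307  v^+=0.7294  a^+=0.0126
step 2: x_pred=0.4178  r=-4.1178  x^+=-1.6658  v^+=-0.2444  a^+=-0.4816
step 3: x_pred=-2.4984  r=6.3784  x^+=0.7291  v^+=0.6079  a^+=0.2839
step 4: x_pred=1.8786  r=2.1014  x^+=2.9419  v^+=1.5172  a^+=0.5361
step 5: x_pred=5.6369  r=-4.4969  x^+=3.3615  v^+=1.1955  a^+=-0.0036
step 6: x_pred=5.0554  r=0.3146  x^+=5.2146  v^+=1.2662  a^+=0.0342

v_post = 1.2662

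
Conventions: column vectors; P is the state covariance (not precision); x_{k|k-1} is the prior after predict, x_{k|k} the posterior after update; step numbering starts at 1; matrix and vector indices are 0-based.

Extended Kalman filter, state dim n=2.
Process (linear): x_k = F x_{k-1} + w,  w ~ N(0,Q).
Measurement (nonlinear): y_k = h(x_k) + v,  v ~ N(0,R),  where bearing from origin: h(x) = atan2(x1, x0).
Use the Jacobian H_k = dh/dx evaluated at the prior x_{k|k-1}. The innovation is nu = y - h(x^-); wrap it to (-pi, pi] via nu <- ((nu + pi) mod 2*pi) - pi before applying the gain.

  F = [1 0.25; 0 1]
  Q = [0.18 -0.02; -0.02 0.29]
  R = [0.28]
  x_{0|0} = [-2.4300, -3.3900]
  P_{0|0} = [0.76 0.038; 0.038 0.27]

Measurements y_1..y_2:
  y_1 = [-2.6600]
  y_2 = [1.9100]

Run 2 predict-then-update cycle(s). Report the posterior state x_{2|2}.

step 1: x^-=[-3.2775, -3.3900]  P^-=[0.9759 0.0855; 0.0855 0.5600]  H_jac=[0.1525 -0.1474]  S=[0.3110]  K=[0.4379; -0.2235]  nu=[-0.3207]  x^+=[-3.4179, -3.3183]  P^+=[0.9162 0.1159; 0.1159 0.5445]
step 2: x^-=[-4.2475, -3.3183]  P^-=[1.1882 0.2321; 0.2321 0.8345]  H_jac=[0.1142 -0.1462]  S=[0.3056]  K=[0.3331; -0.3125]  nu=[-1.8948]  x^+=[-4.8787, -2.7262]  P^+=[1.1543 0.2639; 0.2639 0.8046]

x_post = [-4.8787, -2.7262]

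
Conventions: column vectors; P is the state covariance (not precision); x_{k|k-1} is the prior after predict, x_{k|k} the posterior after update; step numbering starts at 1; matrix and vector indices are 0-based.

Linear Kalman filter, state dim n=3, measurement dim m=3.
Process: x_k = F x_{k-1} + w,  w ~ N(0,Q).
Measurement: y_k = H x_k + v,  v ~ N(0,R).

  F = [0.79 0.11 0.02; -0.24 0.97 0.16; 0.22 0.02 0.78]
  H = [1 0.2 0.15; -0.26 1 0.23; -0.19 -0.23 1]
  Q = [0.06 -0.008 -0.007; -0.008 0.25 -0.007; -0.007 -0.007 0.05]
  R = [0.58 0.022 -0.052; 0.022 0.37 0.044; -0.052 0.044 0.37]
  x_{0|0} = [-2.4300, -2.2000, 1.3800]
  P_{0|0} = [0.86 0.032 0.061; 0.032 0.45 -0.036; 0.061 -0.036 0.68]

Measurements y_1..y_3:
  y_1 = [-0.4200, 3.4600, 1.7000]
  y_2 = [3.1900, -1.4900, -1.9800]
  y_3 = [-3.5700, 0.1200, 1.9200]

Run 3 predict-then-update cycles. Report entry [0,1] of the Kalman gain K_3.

step 1: x^-=[-2.1341, -1.3300, 0.4978]  P^-=[0.6098 -0.0911 0.1901; -0.0911 0.7096 0.0112; 0.1901 0.0112 0.5256]  S=[1.2512 -0.0243 0.0893; -0.0243 1.1784 -0.0034; 0.0893 -0.0034 0.8698]  K=[0.4882 -0.1645 0.0587; 0.0655 0.6253 -0.1591; 0.1795 0.0755 0.5417]  nu=[1.9054, 4.1206, 0.4908]  x^+=[-1.8529, 1.2935, 1.4167]  P^+=[0.2676 0.0122 0.0427; 0.0122 0.2246 0.0192; 0.0427 0.0192 0.2069]
step 2: x^-=[-1.2932, 1.9260, 0.7233]  P^-=[0.2334 -0.0192 0.0719; -0.0192 0.4790 0.0197; 0.0719 0.0197 0.2043]  S=[0.8522 0.0636 -0.0095; 0.0636 0.8860 -0.0083; -0.0095 -0.0083 0.5700]  K=[0.2895 -0.0917 0.0596; 0.0510 0.5464 -0.1435; 0.1250 0.0483 0.3293]  nu=[3.9895, -3.9186, -2.5060]  x^+=[0.0718, 0.3482, 0.2075]  P^+=[0.1561 0.0077 0.0344; 0.0077 0.1956 0.0148; 0.0344 0.0148 0.1274]
step 3: x^-=[0.0991, 0.3537, 0.1846]  P^-=[0.1623 -0.0059 0.0455; -0.0059 0.4446 0.0120; 0.0455 0.0120 0.1475]  S=[0.7755 0.0793 -0.0334; 0.0793 0.8365 -0.0180; -0.0334 -0.0180 0.5235]  K=[0.2251 -0.0654 0.0427; 0.0490 0.5288 -0.1489; 0.0980 0.0373 0.2674]  nu=[-3.7676, -0.2504, 1.8356]  x^+=[-0.6544, -0.2365, 0.2970]  P^+=[0.1214 0.0082 0.0261; 0.0082 0.1898 0.0108; 0.0261 0.0108 0.1030]

K[0,1] = -0.0654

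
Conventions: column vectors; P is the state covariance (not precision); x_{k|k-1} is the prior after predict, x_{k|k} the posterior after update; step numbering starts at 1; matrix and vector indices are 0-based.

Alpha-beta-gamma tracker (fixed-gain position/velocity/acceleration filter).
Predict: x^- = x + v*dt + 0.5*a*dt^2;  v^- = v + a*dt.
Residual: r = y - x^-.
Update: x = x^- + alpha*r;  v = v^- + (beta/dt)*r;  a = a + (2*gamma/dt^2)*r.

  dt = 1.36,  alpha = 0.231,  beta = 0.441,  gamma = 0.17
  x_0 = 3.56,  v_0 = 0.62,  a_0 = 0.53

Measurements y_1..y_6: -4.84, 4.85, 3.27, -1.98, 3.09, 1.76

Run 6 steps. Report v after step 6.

v_post = 2.4277

step 1: x_pred=4.8933  r=-9.7333  x^+=2.6449  v^+=-1.8154  a^+=-1.2592
step 2: x_pred=-0.9885  r=5.8385  x^+=0.3602  v^+=-1.6347  a^+=-0.1860
step 3: x_pred=-2.0350  r=5.3050  x^+=-0.8095  v^+=-0.1674  a^+=0.7892
step 4: x_pred=-0.3073  r=-1.6727  x^+=-0.6937  v^+=0.3635  a^+=0.4817
step 5: x_pred=0.2462  r=2.8438  x^+=0.9031  v^+=1.9408  a^+=1.0045
step 6: x_pred=4.4716  r=-2.7116  x^+=3.8452  v^+=2.4277  a^+=0.5060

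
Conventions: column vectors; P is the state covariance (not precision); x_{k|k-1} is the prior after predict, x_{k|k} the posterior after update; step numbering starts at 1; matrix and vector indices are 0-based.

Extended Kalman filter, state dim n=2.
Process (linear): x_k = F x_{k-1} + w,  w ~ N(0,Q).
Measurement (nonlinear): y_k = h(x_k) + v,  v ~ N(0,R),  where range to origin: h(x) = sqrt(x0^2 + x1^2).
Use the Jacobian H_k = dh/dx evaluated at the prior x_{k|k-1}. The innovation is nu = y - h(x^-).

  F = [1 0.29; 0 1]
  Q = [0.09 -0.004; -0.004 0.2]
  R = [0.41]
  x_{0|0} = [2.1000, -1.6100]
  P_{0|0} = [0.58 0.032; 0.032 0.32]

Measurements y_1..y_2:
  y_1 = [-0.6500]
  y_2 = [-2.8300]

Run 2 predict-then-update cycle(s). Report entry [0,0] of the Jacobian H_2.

H_jac[0,0] = 0.0739

step 1: x^-=[1.6331, -1.6100]  P^-=[0.7155 0.1208; 0.1208 0.5200]  H_jac=[0.7121 -0.7021]  S=[0.9083]  K=[0.4676; -0.3072]  nu=[-2.9433]  x^+=[0.2570, -0.7058]  P^+=[0.5169 0.2513; 0.2513 0.4343]
step 2: x^-=[0.0523, -0.7058]  P^-=[0.7892 0.3732; 0.3732 0.6343]  H_jac=[0.0739 -0.9973]  S=[0.9901]  K=[-0.3170; -0.6110]  nu=[-3.5378]  x^+=[1.1738, 1.4558]  P^+=[0.6896 0.1814; 0.1814 0.2646]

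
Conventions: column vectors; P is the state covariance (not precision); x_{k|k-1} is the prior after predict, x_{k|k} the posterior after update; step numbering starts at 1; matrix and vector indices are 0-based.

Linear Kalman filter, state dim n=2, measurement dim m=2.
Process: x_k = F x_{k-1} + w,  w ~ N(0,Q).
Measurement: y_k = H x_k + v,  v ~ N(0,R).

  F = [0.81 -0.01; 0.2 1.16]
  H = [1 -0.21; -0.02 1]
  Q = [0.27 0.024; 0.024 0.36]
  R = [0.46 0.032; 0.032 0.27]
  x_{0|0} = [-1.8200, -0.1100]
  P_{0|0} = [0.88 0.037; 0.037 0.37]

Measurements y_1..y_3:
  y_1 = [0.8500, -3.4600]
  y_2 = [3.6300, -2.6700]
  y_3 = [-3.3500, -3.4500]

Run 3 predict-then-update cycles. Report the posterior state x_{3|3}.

step 1: x^-=[-1.4731, -0.4916]  P^-=[0.8468 0.1970; 0.1970 0.9102]  S=[1.2642 0.0217; 0.0217 1.1727]  K=[0.6347 0.1418; -0.0087 0.7730]  nu=[2.2199, -2.9979]  x^+=[-0.4892, -2.8282]  P^+=[0.3101 0.0648; 0.0648 0.2097]
step 2: x^-=[-0.3680, -3.3785]  P^-=[0.4724 0.1325; 0.1325 0.6847]  S=[0.9069 0.0119; 0.0119 0.9496]  K=[0.4886 0.1235; -0.0218 0.7185]  nu=[3.2885, 0.7012]  x^+=[1.3253, -2.9464]  P^+=[0.2400 0.0538; 0.0538 0.1944]
step 3: x^-=[1.1030, -3.1527]  P^-=[0.4266 0.1111; 0.1111 0.6561]  S=[0.8689 -0.0028; -0.0028 0.9218]  K=[0.4645 0.1126; -0.0285 0.7092]  nu=[-5.1151, -0.2752]  x^+=[-1.3039, -3.2022]  P^+=[0.2277 0.0498; 0.0498 0.1916]

x_post = [-1.3039, -3.2022]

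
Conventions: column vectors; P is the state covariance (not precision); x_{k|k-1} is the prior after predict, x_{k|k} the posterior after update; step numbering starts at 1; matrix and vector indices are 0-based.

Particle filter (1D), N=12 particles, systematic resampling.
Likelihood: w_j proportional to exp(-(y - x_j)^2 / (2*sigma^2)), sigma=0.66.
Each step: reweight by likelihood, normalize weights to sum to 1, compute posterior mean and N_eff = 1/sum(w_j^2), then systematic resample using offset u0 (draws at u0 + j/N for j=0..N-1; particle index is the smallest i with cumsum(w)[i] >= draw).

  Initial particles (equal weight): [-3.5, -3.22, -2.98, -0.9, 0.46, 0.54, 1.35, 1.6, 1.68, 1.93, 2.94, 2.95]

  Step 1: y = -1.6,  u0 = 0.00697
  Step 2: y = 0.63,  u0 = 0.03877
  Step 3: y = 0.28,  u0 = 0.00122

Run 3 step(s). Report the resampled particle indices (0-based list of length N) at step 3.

step 1: w=[0.0209, 0.0647, 0.1478, 0.7496, 0.0101, 0.0069, 0.0001, 0.0000, 0.0000, 0.0000, 0.0000, 0.0000]  mean=-1.3880  Neff=1.6992  idx=[0, 2, 2, 3, 3, 3, 3, 3, 3, 3, 3, 3]
step 2: w=[0.0000, 0.0000, 0.0000, 0.1111, 0.1111, 0.1111, 0.1111, 0.1111, 0.1111, 0.1111, 0.1111, 0.1111]  mean=-0.9000  Neff=9.0000  idx=[3, 4, 4, 5, 6, 7, 7, 8, 9, 10, 10, 11]
step 3: w=[0.0833, 0.0833, 0.0833, 0.0833, 0.0833, 0.0833, 0.0833, 0.0833, 0.0833, 0.0833, 0.0833, 0.0833]  mean=-0.9000  Neff=12.0000  idx=[0, 1, 2, 3, 4, 5, 6, 7, 8, 9, 10, 11]

resampled_idx = [0, 1, 2, 3, 4, 5, 6, 7, 8, 9, 10, 11]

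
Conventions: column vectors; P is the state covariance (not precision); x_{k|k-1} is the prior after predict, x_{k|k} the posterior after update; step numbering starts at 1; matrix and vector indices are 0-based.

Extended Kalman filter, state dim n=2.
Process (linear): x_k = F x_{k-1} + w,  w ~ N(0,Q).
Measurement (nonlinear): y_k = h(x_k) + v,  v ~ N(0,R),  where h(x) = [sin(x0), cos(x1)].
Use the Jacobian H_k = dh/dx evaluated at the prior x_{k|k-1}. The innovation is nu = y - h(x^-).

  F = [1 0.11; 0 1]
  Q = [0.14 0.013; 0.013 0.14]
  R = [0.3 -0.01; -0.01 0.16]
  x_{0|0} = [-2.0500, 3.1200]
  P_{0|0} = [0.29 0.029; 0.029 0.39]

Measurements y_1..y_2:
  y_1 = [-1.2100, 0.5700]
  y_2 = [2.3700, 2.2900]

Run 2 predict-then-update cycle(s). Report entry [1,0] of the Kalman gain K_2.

step 1: x^-=[-1.7068, 3.1200]  P^-=[0.4411 0.0849; 0.0849 0.5300]  H_jac=[-0.1356 0.0000; 0.0000 -0.0216]  S=[0.3081 -0.0098; -0.0098 0.1602]  K=[-0.1948 -0.0233; -0.0397 -0.0738]  nu=[-0.2192, 1.5698]  x^+=[-1.7007, 3.0128]  P^+=[0.4294 0.0824; 0.0824 0.5287]
step 2: x^-=[-1.3692, 3.0128]  P^-=[0.5939 0.1535; 0.1535 0.6687]  H_jac=[0.2002 0.0000; 0.0000 -0.1284]  S=[0.3238 -0.0139; -0.0139 0.1710]  K=[0.3635 -0.0857; 0.0736 -0.4961]  nu=[3.3498, 3.2817]  x^+=[-0.4327, 1.6311]  P^+=[0.5490 0.1350; 0.1350 0.6238]

K[1,0] = 0.0736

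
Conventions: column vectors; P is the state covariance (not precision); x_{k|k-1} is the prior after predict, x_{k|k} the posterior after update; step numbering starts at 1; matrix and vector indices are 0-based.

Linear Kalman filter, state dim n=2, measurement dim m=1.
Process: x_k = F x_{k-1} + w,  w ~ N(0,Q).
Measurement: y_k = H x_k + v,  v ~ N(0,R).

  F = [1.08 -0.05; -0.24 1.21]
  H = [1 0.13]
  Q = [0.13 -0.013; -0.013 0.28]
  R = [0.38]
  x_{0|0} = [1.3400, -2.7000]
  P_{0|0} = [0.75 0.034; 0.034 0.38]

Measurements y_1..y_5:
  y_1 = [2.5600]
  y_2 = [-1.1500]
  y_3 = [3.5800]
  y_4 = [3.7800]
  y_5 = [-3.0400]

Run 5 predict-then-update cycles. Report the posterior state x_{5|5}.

step 1: x^-=[1.5822, -3.5886]  P^-=[1.0021 -0.1856; -0.1856 0.8598]  S=[1.3484]  K=[0.7253; -0.0547]  nu=[1.4443]  x^+=[2.6297, -3.6676]  P^+=[0.2928 -0.1320; -0.1320 0.8558]
step 2: x^-=[3.0235, -5.0690]  P^-=[0.4879 -0.3148; -0.3148 1.6265]  S=[0.8135]  K=[0.5494; -0.1270]  nu=[-3.5145]  x^+=[1.0926, -4.6225]  P^+=[0.2423 -0.2580; -0.2580 1.6134]
step 3: x^-=[1.4111, -5.8554]  P^-=[0.4445 -0.5137; -0.5137 2.8059]  S=[0.7384]  K=[0.5116; -0.2017]  nu=[2.9301]  x^+=[2.9101, -6.4463]  P^+=[0.2513 -0.4375; -0.4375 2.7759]
step 4: x^-=[3.4652, -8.4985]  P^-=[0.4773 -0.8231; -0.8231 4.6128]  S=[0.7212]  K=[0.5134; -0.3097]  nu=[1.4196]  x^+=[4.1940, -8.9382]  P^+=[0.2872 -0.7084; -0.7084 4.5436]
step 5: x^-=[4.9765, -11.8217]  P^-=[0.5528 -1.2965; -1.2965 7.3602]  S=[0.7201]  K=[0.5336; -0.4717]  nu=[-6.4796]  x^+=[1.5187, -8.7653]  P^+=[0.3478 -1.1152; -1.1152 7.2000]

x_post = [1.5187, -8.7653]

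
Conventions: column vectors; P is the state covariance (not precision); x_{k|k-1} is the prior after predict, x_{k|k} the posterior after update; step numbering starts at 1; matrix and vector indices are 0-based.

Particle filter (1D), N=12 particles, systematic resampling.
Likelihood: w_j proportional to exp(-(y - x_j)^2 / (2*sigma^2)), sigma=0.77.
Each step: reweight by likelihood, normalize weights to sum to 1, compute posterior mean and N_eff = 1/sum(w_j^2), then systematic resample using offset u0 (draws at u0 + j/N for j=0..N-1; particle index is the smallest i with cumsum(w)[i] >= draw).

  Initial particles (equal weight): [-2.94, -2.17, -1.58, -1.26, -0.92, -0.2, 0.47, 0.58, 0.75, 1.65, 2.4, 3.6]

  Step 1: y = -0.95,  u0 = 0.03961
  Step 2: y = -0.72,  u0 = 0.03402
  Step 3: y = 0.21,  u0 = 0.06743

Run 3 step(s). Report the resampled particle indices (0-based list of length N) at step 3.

resampled_idx = [3, 5, 6, 7, 8, 9, 9, 10, 10, 11, 11, 11]

step 1: w=[0.0089, 0.0714, 0.1792, 0.2310, 0.2503, 0.1559, 0.0457, 0.0348, 0.0219, 0.0008, 0.0000, 0.0000]  mean=-0.9572  Neff=5.5126  idx=[1, 2, 2, 3, 3, 3, 4, 4, 4, 5, 5, 7]
step 2: w=[0.0204, 0.0644, 0.0644, 0.0940, 0.0940, 0.0940, 0.1162, 0.1162, 0.1162, 0.0957, 0.0957, 0.0289]  mean=-0.9453  Neff=10.5423  idx=[1, 2, 3, 4, 5, 6, 6, 7, 8, 9, 9, 10]
step 3: w=[0.0146, 0.0146, 0.0353, 0.0353, 0.0353, 0.0743, 0.0743, 0.0743, 0.0743, 0.1893, 0.1893, 0.1893]  mean=-0.5665  Neff=7.4794  idx=[3, 5, 6, 7, 8, 9, 9, 10, 10, 11, 11, 11]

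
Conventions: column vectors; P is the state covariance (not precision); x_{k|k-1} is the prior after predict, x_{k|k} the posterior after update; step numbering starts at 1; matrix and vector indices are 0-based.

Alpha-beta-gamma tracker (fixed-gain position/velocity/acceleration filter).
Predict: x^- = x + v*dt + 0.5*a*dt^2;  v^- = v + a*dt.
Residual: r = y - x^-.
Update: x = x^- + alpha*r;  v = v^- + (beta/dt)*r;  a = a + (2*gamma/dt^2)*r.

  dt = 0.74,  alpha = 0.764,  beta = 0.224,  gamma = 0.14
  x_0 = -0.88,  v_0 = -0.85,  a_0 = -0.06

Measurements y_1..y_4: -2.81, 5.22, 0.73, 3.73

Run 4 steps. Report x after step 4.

step 1: x_pred=-1.5254  r=-1.2846  x^+=-2.5068  v^+=-1.2832  a^+=-0.7168
step 2: x_pred=-3.6527  r=8.8727  x^+=3.1260  v^+=0.8721  a^+=3.8200
step 3: x_pred=4.8173  r=-4.0873  x^+=1.6946  v^+=2.4616  a^+=1.7301
step 4: x_pred=3.9899  r=-0.2599  x^+=3.7913  v^+=3.6632  a^+=1.5972

x_post = 3.7913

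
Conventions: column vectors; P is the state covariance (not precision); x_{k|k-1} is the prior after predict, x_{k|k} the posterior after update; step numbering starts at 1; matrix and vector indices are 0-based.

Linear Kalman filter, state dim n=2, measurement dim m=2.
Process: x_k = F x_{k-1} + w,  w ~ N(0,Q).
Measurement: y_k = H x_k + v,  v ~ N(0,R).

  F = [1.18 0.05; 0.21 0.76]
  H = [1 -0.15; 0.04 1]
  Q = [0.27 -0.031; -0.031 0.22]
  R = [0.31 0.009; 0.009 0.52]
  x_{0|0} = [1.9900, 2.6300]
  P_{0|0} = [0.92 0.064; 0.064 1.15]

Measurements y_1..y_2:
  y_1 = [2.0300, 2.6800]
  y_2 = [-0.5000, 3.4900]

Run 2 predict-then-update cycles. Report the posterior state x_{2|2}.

x_post = [0.9771, 2.8513]

step 1: x^-=[2.4797, 2.4167]  P^-=[1.5614 0.2987; 0.2987 0.9452]  S=[1.8031 0.2266; 0.2266 1.4916]  K=[0.8265 0.1166; 0.0065 0.6407]  nu=[-0.0872, 0.1641]  x^+=[2.4268, 2.5213]  P^+=[0.2659 0.0574; 0.0574 0.3309]
step 2: x^-=[2.9897, 2.4258]  P^-=[0.6478 0.0996; 0.0996 0.4412]  S=[0.9379 0.0677; 0.0677 0.9702]  K=[0.6688 0.0827; 0.0025 0.4587]  nu=[-3.1258, 0.9446]  x^+=[0.9771, 2.8513]  P^+=[0.2141 0.0404; 0.0404 0.2369]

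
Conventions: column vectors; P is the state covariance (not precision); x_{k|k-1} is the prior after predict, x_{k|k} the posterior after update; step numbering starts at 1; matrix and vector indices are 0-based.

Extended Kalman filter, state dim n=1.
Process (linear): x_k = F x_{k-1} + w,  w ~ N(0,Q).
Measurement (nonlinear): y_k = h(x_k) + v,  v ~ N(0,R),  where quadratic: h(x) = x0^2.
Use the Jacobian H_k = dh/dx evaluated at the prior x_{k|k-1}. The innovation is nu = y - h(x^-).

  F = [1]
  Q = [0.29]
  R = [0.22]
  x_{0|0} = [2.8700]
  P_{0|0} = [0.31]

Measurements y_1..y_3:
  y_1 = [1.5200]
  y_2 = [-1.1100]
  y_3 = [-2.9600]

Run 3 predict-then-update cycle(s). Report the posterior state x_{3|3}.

x_post = [-1.2452]

step 1: x^-=[2.8700]  P^-=[0.6000]  H_jac=[5.7400]  S=[19.9886]  K=[0.1723]  nu=[-6.7169]  x^+=[1.7127]  P^+=[0.0066]
step 2: x^-=[1.7127]  P^-=[0.2966]  H_jac=[3.4254]  S=[3.7001]  K=[0.2746]  nu=[-4.0433]  x^+=[0.6025]  P^+=[0.0176]
step 3: x^-=[0.6025]  P^-=[0.3076]  H_jac=[1.2050]  S=[0.6667]  K=[0.5560]  nu=[-3.3230]  x^+=[-1.2452]  P^+=[0.1015]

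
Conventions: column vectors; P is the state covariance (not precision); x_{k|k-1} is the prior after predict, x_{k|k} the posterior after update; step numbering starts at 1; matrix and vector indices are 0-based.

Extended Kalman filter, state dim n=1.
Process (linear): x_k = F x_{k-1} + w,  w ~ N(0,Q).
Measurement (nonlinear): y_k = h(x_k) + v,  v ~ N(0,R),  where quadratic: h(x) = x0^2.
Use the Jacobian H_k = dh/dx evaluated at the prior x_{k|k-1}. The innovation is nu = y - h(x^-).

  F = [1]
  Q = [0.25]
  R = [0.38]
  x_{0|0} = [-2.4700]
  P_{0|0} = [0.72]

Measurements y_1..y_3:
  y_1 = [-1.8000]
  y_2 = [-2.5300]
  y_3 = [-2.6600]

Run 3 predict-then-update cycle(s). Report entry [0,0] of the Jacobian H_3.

step 1: x^-=[-2.4700]  P^-=[0.9700]  H_jac=[-4.9400]  S=[24.0515]  K=[-0.1992]  nu=[-7.9009]  x^+=[-0.8959]  P^+=[0.0153]
step 2: x^-=[-0.8959]  P^-=[0.2653]  H_jac=[-1.7918]  S=[1.2318]  K=[-0.3859]  nu=[-3.3326]  x^+=[0.3903]  P^+=[0.0818]
step 3: x^-=[0.3903]  P^-=[0.3318]  H_jac=[0.7806]  S=[0.5822]  K=[0.4449]  nu=[-2.8123]  x^+=[-0.8610]  P^+=[0.2166]

H_jac[0,0] = 0.7806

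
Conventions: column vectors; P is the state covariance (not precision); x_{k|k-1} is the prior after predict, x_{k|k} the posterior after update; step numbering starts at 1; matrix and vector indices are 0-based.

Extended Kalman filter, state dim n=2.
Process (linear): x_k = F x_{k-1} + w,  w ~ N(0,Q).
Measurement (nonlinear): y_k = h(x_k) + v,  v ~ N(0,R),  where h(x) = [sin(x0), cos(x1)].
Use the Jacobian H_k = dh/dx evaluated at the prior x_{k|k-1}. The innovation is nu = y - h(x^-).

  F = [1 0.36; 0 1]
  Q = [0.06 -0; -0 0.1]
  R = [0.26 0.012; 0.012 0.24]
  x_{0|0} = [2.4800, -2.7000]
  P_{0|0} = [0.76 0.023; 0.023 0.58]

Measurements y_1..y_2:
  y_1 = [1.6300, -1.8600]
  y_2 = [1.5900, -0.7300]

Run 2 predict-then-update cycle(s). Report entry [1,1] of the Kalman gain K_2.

step 1: x^-=[1.5080, -2.7000]  P^-=[0.9117 0.2318; 0.2318 0.6800]  H_jac=[0.0628 0.0000; 0.0000 0.4274]  S=[0.2636 0.0182; 0.0182 0.3642]  K=[0.1990 0.2621; 0.0000 0.7980]  nu=[0.6320, -0.9559]  x^+=[1.3832, -3.4628]  P^+=[0.8744 0.1527; 0.1527 0.4481]
step 2: x^-=[0.1366, -3.4628]  P^-=[1.1024 0.3141; 0.3141 0.5481]  H_jac=[0.9907 0.0000; 0.0000 -0.3157]  S=[1.3420 -0.0862; -0.0862 0.2946]  K=[0.8074 -0.1002; 0.1978 -0.5294]  nu=[1.4538, 0.2189]  x^+=[1.2885, -3.2910]  P^+=[0.2107 0.0455; 0.0455 0.3950]

K[1,1] = -0.5294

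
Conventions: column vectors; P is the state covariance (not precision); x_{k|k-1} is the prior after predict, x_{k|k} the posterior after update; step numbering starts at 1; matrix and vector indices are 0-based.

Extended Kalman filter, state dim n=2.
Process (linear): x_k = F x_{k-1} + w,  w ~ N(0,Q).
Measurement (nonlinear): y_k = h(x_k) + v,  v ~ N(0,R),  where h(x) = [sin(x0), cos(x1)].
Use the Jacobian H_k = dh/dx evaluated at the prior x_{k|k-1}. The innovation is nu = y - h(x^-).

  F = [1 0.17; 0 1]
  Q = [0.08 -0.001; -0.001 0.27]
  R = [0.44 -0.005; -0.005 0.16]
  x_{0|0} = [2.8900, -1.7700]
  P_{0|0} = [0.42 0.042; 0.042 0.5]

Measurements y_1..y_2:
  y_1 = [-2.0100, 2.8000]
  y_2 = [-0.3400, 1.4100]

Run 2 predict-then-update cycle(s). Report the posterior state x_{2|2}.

x_post = [4.0819, 0.2168]

step 1: x^-=[2.5891, -1.7700]  P^-=[0.5287 0.1260; 0.1260 0.7700]  H_jac=[-0.8512 0.0000; 0.0000 0.9802]  S=[0.8231 -0.1101; -0.1101 0.8998]  K=[-0.5372 0.0715; -0.0184 0.8365]  nu=[-2.5348, 2.9979]  x^+=[4.1652, 0.7844]  P^+=[0.2781 0.0144; 0.0144 0.1366]
step 2: x^-=[4.2986, 0.7844]  P^-=[0.3670 0.0366; 0.0366 0.4066]  H_jac=[-0.4021 0.0000; 0.0000 -0.7064]  S=[0.4993 0.0054; 0.0054 0.3629]  K=[-0.2948 -0.0669; -0.0209 -0.7912]  nu=[0.5756, 0.7022]  x^+=[4.0819, 0.2168]  P^+=[0.3217 0.0131; 0.0131 0.1791]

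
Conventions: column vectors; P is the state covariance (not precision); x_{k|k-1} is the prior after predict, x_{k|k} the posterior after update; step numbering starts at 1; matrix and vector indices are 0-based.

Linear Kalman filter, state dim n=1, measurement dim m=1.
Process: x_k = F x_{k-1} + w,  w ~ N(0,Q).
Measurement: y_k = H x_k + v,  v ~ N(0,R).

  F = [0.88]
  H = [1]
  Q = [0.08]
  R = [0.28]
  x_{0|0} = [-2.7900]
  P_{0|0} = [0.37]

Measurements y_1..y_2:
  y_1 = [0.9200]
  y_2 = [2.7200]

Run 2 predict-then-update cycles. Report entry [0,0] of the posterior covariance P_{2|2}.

step 1: x^-=[-2.4552]  P^-=[0.3665]  S=[0.6465]  K=[0.5669]  nu=[3.3752]  x^+=[-0.5417]  P^+=[0.1587]
step 2: x^-=[-0.4767]  P^-=[0.2029]  S=[0.4829]  K=[0.4202]  nu=[3.1967]  x^+=[0.8665]  P^+=[0.1177]

P_post[0,0] = 0.1177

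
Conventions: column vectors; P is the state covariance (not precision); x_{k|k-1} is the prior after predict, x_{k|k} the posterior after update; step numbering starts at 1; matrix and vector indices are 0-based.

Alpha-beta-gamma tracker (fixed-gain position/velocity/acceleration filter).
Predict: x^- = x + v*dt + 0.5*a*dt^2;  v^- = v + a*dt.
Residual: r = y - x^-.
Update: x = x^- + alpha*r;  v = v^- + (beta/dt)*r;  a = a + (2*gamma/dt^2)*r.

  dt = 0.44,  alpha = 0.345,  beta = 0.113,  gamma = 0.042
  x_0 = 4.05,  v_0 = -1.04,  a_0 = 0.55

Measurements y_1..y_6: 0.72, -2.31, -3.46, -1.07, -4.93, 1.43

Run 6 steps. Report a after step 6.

step 1: x_pred=3.6456  r=-2.9256  x^+=2.6363  v^+=-1.5494  a^+=-0.7194
step 2: x_pred=1.8849  r=-4.1949  x^+=0.4377  v^+=-2.9432  a^+=-2.5395
step 3: x_pred=-1.1032  r=-2.3568  x^+=-1.9163  v^+=-4.6659  a^+=-3.5621
step 4: x_pred=-4.3141  r=3.2441  x^+=-3.1949  v^+=-5.4001  a^+=-2.1546
step 5: x_pred=-5.7795  r=0.8495  x^+=-5.4864  v^+=-6.1299  a^+=-1.7860
step 6: x_pred=-8.3564  r=9.7864  x^+=-4.9801  v^+=-4.4024  a^+=2.4602

a_post = 2.4602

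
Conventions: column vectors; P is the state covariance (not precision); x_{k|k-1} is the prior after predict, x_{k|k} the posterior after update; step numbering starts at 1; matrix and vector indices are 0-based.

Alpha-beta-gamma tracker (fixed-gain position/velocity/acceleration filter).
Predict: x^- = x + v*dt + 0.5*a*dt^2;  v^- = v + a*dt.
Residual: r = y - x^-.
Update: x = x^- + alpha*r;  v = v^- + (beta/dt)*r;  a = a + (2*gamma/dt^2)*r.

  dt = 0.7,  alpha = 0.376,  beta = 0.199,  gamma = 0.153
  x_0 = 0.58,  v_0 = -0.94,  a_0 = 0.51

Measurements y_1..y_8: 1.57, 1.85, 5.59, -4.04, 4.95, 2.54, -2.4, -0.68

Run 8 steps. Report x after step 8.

x_post = -3.3784

step 1: x_pred=0.0470  r=1.5231  x^+=0.6196  v^+=-0.1500  a^+=1.4611
step 2: x_pred=0.8726  r=0.9774  x^+=1.2401  v^+=1.1506  a^+=2.0715
step 3: x_pred=2.5531  r=3.0369  x^+=3.6949  v^+=3.4641  a^+=3.9681
step 4: x_pred=7.0920  r=-11.1320  x^+=2.9063  v^+=3.0770  a^+=-2.9837
step 5: x_pred=4.3293  r=0.6207  x^+=4.5627  v^+=1.1649  a^+=-2.5961
step 6: x_pred=4.7420  r=-2.2020  x^+=3.9141  v^+=-1.2784  a^+=-3.9712
step 7: x_pred=2.0462  r=-4.4462  x^+=0.3745  v^+=-5.3223  a^+=-6.7479
step 8: x_pred=-5.0044  r=4.3244  x^+=-3.3784  v^+=-8.8164  a^+=-4.0474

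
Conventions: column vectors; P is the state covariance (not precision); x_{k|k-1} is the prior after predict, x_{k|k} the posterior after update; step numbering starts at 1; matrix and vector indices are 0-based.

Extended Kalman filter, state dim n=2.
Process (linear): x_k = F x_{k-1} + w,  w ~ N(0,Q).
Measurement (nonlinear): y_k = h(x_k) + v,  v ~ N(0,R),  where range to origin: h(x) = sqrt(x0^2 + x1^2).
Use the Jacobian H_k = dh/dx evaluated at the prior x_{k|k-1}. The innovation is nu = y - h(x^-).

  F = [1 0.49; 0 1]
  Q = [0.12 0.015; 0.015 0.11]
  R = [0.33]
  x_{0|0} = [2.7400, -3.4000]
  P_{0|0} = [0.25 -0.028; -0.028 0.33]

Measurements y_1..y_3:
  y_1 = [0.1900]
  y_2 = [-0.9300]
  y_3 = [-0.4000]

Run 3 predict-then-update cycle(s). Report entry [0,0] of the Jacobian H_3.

step 1: x^-=[1.0740, -3.4000]  P^-=[0.4218 0.1487; 0.1487 0.4400]  H_jac=[0.3012 -0.9536]  S=[0.6829]  K=[-0.0216; -0.5488]  nu=[-3.3756]  x^+=[1.1469, -1.5476]  P^+=[0.4215 0.1406; 0.1406 0.2343]
step 2: x^-=[0.3886, -1.5476]  P^-=[0.7355 0.2704; 0.2704 0.3443]  H_jac=[0.2435 -0.9699]  S=[0.5698]  K=[-0.1460; -0.4705]  nu=[-2.5256]  x^+=[0.7572, -0.3592]  P^+=[0.7234 0.2313; 0.2313 0.2182]
step 3: x^-=[0.5812, -0.3592]  P^-=[1.1225 0.3532; 0.3532 0.3282]  H_jac=[0.8507 -0.5257]  S=[0.9171]  K=[0.8387; 0.1395]  nu=[-1.0832]  x^+=[-0.3273, -0.5103]  P^+=[0.4773 0.2459; 0.2459 0.3103]

H_jac[0,0] = 0.8507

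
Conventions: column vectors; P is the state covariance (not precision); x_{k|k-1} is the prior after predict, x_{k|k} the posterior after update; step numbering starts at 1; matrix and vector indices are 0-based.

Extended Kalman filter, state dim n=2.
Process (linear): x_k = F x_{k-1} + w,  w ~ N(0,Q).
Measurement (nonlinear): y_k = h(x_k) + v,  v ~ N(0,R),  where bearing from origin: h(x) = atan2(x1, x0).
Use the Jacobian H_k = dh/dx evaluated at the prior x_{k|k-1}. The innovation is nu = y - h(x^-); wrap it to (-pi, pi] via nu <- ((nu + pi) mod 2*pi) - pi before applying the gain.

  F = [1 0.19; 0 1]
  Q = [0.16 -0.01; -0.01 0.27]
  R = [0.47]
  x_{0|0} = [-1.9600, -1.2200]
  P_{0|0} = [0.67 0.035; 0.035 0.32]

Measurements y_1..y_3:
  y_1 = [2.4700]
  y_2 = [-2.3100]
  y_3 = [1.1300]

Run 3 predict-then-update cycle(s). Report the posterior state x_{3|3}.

x_post = [-2.9914, 0.0320]

step 1: x^-=[-2.1918, -1.2200]  P^-=[0.8549 0.0858; 0.0858 0.5900]  H_jac=[0.1939 -0.3483]  S=[0.5621]  K=[0.2417; -0.3360]  nu=[-1.1795]  x^+=[-2.4769, -0.8237]  P^+=[0.8220 0.1314; 0.1314 0.5265]
step 2: x^-=[-2.6334, -0.8237]  P^-=[1.0510 0.2215; 0.2215 0.7965]  H_jac=[0.1082 -0.3459]  S=[0.5610]  K=[0.0661; -0.4484]  nu=[0.5284]  x^+=[-2.5984, -1.0606]  P^+=[1.0485 0.2381; 0.2381 0.6837]
step 3: x^-=[-2.7999, -1.0606]  P^-=[1.3237 0.3580; 0.3580 0.9537]  H_jac=[0.1183 -0.3123]  S=[0.5551]  K=[0.0807; -0.4603]  nu=[-2.3737]  x^+=[-2.9914, 0.0320]  P^+=[1.3201 0.3786; 0.3786 0.8361]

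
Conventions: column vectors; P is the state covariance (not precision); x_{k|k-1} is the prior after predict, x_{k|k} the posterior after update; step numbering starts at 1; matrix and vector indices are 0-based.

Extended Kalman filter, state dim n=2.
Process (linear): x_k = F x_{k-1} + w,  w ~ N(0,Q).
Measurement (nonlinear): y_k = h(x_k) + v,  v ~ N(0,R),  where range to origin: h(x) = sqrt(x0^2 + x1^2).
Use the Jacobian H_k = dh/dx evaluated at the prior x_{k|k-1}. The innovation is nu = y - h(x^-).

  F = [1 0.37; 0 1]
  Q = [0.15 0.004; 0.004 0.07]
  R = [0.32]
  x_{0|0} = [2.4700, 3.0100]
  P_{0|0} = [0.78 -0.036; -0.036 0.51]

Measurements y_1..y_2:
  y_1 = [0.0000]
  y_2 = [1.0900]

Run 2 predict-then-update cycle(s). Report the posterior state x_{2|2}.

x_post = [0.7820, 1.0094]

step 1: x^-=[3.5837, 3.0100]  P^-=[0.9732 0.1567; 0.1567 0.5800]  H_jac=[0.7657 0.6432]  S=[1.2849]  K=[0.6584; 0.3837]  nu=[-4.6801]  x^+=[0.5023, 1.2142]  P^+=[0.4162 -0.1679; -0.1679 0.3908]
step 2: x^-=[0.9516, 1.2142]  P^-=[0.4954 -0.0193; -0.0193 0.4608]  H_jac=[0.6168 0.7871]  S=[0.7752]  K=[0.3746; 0.4525]  nu=[-0.4527]  x^+=[0.7820, 1.0094]  P^+=[0.3866 -0.1507; -0.1507 0.3021]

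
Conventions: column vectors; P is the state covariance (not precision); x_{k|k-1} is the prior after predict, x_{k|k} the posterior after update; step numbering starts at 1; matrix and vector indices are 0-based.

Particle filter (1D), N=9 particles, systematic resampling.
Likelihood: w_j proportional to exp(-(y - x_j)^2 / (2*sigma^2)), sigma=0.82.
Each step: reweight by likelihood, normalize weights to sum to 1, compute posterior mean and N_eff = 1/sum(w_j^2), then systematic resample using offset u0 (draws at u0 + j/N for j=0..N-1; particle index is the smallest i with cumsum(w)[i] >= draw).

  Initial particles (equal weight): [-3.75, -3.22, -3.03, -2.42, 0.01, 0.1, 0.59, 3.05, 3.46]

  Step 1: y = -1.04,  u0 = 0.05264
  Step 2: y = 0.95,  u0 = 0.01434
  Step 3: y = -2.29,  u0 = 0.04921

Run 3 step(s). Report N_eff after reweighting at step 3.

step 1: w=[0.0033, 0.0227, 0.0408, 0.1883, 0.3419, 0.2953, 0.1076, 0.0000, 0.0000]  mean=-0.5684  Neff=3.9469  idx=[2, 3, 4, 4, 4, 5, 5, 5, 6]
step 2: w=[0.0000, 0.0001, 0.1229, 0.1229, 0.1229, 0.1386, 0.1386, 0.1386, 0.2154]  mean=0.1722  Neff=6.6959  idx=[2, 3, 3, 4, 5, 6, 7, 8, 8]
step 3: w=[0.1561, 0.1561, 0.1561, 0.1561, 0.1141, 0.1141, 0.1141, 0.0167, 0.0167]  mean=0.0602  Neff=7.2964  idx=[0, 1, 1, 2, 3, 3, 4, 5, 6]

N_eff = 7.2964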